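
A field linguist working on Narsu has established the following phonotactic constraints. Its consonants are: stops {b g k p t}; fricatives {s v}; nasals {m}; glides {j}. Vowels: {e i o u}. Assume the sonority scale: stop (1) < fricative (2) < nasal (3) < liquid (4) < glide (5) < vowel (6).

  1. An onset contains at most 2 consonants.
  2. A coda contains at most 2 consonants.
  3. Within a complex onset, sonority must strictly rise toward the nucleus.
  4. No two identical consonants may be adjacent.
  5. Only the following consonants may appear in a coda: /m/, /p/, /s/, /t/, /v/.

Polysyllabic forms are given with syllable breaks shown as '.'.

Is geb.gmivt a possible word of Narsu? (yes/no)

no

geb.gmivt — violates constraint 5: syllable 1 coda contains /b/, which is not a licensed coda consonant → phonotactically illegal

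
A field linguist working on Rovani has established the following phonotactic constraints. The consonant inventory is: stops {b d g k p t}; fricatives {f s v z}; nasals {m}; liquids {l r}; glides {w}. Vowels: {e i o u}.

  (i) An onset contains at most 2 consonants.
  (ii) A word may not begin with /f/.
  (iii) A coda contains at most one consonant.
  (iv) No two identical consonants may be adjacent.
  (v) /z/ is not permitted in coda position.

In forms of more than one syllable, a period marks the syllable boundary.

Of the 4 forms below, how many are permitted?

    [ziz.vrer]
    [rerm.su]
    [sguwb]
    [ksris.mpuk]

[ziz.vrer] — violates constraint (v): syllable 1 coda contains /z/ → not permitted
[rerm.su] — violates constraint (iii): syllable 1 coda /rm/ has 2 consonants (> 1) → not permitted
[sguwb] — violates constraint (iii): syllable 1 coda /wb/ has 2 consonants (> 1) → not permitted
[ksris.mpuk] — violates constraint (i): syllable 1 onset /ksr/ has 3 consonants (> 2) → not permitted
No form is permitted → 0.

0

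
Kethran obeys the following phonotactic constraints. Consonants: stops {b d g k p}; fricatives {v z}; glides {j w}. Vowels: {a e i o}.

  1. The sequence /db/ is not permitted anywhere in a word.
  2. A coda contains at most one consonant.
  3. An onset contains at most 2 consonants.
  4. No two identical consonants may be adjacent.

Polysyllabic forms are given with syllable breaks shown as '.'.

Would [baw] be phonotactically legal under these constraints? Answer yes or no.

yes

[baw] — σ1 onset /b/, coda /w/ ok → phonotactically legal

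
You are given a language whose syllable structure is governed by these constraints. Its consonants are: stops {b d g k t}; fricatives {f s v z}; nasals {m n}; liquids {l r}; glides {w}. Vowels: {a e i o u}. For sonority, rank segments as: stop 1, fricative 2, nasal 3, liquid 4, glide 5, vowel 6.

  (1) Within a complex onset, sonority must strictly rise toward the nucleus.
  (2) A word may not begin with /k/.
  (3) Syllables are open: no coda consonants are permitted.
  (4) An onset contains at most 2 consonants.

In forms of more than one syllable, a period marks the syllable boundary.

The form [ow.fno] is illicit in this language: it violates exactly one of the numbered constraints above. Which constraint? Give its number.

3

[ow.fno]: syllable 1 coda /w/ has 1 consonant (> 0).
This is a violation of constraint 3: "Syllables are open: no coda consonants are permitted."
The remaining constraints (1, 2, 4) are satisfied.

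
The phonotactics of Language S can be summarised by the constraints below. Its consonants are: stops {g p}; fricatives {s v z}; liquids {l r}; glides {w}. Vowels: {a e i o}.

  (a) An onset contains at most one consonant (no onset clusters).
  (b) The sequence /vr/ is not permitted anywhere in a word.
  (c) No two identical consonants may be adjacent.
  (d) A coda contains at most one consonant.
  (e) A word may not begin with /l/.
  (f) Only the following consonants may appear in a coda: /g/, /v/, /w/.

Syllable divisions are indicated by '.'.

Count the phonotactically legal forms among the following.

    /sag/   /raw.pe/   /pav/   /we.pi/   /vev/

/sag/ — σ1 onset /s/, coda /g/ ok → phonotactically legal
/raw.pe/ — σ1 onset /r/, coda /w/ ok; σ2 onset /p/, coda /∅/ ok → phonotactically legal
/pav/ — σ1 onset /p/, coda /v/ ok → phonotactically legal
/we.pi/ — σ1 onset /w/, coda /∅/ ok; σ2 onset /p/, coda /∅/ ok → phonotactically legal
/vev/ — σ1 onset /v/, coda /v/ ok → phonotactically legal
Phonotactically legal: /sag/, /raw.pe/, /pav/, /we.pi/, /vev/ → 5.

5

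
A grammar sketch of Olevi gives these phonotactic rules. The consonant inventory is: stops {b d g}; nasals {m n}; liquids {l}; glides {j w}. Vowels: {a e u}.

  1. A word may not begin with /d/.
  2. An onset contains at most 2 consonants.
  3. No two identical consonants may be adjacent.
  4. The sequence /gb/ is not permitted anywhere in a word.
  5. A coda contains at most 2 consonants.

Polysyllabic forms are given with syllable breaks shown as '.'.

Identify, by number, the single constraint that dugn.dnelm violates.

1

dugn.dnelm: word begins with /d/.
This is a violation of constraint 1: "A word may not begin with /d/."
The remaining constraints (2, 3, 4, 5) are satisfied.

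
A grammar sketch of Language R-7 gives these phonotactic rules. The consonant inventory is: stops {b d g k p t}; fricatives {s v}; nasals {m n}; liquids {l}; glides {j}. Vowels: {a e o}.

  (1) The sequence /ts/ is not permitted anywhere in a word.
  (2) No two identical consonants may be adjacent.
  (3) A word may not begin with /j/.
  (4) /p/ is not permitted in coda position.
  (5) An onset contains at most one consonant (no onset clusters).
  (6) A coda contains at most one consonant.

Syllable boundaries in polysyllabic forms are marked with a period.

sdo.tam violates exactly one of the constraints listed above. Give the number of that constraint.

sdo.tam: syllable 1 onset /sd/ has 2 consonants (> 1).
This is a violation of constraint 5: "An onset contains at most one consonant (no onset clusters)."
The remaining constraints (1, 2, 3, 4, 6) are satisfied.

5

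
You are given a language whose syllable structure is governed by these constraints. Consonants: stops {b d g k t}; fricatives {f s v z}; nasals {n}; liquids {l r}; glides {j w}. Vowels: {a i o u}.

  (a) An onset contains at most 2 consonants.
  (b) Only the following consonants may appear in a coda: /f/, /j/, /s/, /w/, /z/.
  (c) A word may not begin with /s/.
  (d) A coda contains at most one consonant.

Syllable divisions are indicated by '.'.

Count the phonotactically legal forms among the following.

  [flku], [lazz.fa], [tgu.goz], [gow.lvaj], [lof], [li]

4

[flku] — violates constraint (a): syllable 1 onset /flk/ has 3 consonants (> 2) → phonotactically illegal
[lazz.fa] — violates constraint (d): syllable 1 coda /zz/ has 2 consonants (> 1) → phonotactically illegal
[tgu.goz] — σ1 onset /tg/ (2C), coda /∅/ ok; σ2 onset /g/, coda /z/ ok → phonotactically legal
[gow.lvaj] — σ1 onset /g/, coda /w/ ok; σ2 onset /lv/ (2C), coda /j/ ok → phonotactically legal
[lof] — σ1 onset /l/, coda /f/ ok → phonotactically legal
[li] — σ1 onset /l/, coda /∅/ ok → phonotactically legal
Phonotactically legal: [tgu.goz], [gow.lvaj], [lof], [li] → 4.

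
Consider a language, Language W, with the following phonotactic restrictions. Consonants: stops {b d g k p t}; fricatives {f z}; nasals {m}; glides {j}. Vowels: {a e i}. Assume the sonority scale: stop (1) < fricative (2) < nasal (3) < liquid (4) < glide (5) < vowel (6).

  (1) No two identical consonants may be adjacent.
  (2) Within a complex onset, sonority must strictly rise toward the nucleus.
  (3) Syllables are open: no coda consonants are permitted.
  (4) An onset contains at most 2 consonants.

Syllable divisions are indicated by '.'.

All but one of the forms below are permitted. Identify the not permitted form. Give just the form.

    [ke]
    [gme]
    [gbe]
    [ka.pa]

[ke] — σ1 onset /k/, coda /∅/ ok → permitted
[gme] — σ1 onset /gm/ (1→3 rises), coda /∅/ ok → permitted
[gbe] — violates constraint 2: syllable 1 onset /gb/: /g/ (stop, 1) → /b/ (stop, 1) does not rise → not permitted
[ka.pa] — σ1 onset /k/, coda /∅/ ok; σ2 onset /p/, coda /∅/ ok → permitted

[gbe]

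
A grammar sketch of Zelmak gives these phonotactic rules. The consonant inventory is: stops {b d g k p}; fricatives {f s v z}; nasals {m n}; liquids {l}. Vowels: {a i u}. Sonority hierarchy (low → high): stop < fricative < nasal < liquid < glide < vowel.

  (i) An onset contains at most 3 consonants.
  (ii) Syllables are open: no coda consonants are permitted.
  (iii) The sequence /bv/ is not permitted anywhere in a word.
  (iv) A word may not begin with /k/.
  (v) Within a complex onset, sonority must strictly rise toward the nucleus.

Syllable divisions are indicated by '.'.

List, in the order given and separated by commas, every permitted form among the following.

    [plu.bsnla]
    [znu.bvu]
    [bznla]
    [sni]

[sni]

[plu.bsnla] — violates constraint (i): syllable 2 onset /bsnl/ has 4 consonants (> 3) → not permitted
[znu.bvu] — violates constraint (iii): contains banned sequence /bv/ → not permitted
[bznla] — violates constraint (i): syllable 1 onset /bznl/ has 4 consonants (> 3) → not permitted
[sni] — σ1 onset /sn/ (2→3 rises), coda /∅/ ok → permitted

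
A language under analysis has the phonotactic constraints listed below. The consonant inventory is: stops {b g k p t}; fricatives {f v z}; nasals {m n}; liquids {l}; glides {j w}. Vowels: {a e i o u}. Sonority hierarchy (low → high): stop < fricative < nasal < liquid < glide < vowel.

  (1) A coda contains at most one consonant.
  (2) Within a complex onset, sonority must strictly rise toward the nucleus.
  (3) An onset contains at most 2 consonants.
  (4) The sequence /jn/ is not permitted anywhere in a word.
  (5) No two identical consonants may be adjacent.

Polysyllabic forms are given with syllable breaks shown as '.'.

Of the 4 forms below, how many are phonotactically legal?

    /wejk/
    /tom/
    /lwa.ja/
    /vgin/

/wejk/ — violates constraint 1: syllable 1 coda /jk/ has 2 consonants (> 1) → phonotactically illegal
/tom/ — σ1 onset /t/, coda /m/ ok → phonotactically legal
/lwa.ja/ — σ1 onset /lw/ (4→5 rises), coda /∅/ ok; σ2 onset /j/, coda /∅/ ok → phonotactically legal
/vgin/ — violates constraint 2: syllable 1 onset /vg/: /v/ (fricative, 2) → /g/ (stop, 1) does not rise → phonotactically illegal
Phonotactically legal: /tom/, /lwa.ja/ → 2.

2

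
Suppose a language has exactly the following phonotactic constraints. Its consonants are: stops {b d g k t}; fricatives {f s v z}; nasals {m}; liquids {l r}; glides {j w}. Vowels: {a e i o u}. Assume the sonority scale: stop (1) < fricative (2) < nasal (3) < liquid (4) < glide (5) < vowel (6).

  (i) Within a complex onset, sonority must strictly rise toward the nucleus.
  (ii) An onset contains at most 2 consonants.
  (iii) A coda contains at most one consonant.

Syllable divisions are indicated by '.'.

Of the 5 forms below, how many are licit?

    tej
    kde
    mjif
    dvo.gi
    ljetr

tej — σ1 onset /t/, coda /j/ ok → licit
kde — violates constraint (i): syllable 1 onset /kd/: /k/ (stop, 1) → /d/ (stop, 1) does not rise → illicit
mjif — σ1 onset /mj/ (3→5 rises), coda /f/ ok → licit
dvo.gi — σ1 onset /dv/ (1→2 rises), coda /∅/ ok; σ2 onset /g/, coda /∅/ ok → licit
ljetr — violates constraint (iii): syllable 1 coda /tr/ has 2 consonants (> 1) → illicit
Licit: tej, mjif, dvo.gi → 3.

3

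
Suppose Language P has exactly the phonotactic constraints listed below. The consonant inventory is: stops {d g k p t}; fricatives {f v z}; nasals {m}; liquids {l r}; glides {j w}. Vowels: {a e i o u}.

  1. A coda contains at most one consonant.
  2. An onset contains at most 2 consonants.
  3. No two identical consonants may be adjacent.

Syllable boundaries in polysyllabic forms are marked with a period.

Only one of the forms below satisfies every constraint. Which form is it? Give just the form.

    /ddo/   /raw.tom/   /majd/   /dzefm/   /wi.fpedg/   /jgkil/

/ddo/ — violates constraint 3: adjacent identical consonants /dd/ → illicit
/raw.tom/ — σ1 onset /r/, coda /w/ ok; σ2 onset /t/, coda /m/ ok → licit
/majd/ — violates constraint 1: syllable 1 coda /jd/ has 2 consonants (> 1) → illicit
/dzefm/ — violates constraint 1: syllable 1 coda /fm/ has 2 consonants (> 1) → illicit
/wi.fpedg/ — violates constraint 1: syllable 2 coda /dg/ has 2 consonants (> 1) → illicit
/jgkil/ — violates constraint 2: syllable 1 onset /jgk/ has 3 consonants (> 2) → illicit

/raw.tom/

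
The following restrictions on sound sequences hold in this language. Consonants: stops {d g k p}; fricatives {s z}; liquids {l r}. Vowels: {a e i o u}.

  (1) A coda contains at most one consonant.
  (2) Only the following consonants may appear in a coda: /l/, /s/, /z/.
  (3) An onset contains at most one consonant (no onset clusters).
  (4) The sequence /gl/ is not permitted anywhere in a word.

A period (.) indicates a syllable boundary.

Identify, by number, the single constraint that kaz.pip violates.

kaz.pip: syllable 2 coda contains /p/, which is not a licensed coda consonant.
This is a violation of constraint 2: "Only the following consonants may appear in a coda: /l/, /s/, /z/."
The remaining constraints (1, 3, 4) are satisfied.

2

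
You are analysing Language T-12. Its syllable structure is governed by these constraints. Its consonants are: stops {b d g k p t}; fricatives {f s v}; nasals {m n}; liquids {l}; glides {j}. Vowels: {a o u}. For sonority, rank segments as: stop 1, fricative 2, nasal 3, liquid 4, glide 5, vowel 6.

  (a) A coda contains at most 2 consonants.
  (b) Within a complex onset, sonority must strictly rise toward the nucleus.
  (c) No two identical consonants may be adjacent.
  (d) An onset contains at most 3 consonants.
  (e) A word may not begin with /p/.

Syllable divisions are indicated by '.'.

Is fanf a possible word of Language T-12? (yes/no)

yes

fanf — σ1 onset /f/, coda /nf/ (2C) ok → permitted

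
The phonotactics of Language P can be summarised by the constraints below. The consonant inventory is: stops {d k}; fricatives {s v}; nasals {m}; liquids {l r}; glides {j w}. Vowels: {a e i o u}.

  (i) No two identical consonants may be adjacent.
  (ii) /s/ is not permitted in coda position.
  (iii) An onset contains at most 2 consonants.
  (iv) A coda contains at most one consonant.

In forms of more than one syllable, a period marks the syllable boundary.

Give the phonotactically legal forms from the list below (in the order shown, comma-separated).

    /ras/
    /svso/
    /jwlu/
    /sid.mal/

/ras/ — violates constraint (ii): syllable 1 coda contains /s/ → phonotactically illegal
/svso/ — violates constraint (iii): syllable 1 onset /svs/ has 3 consonants (> 2) → phonotactically illegal
/jwlu/ — violates constraint (iii): syllable 1 onset /jwl/ has 3 consonants (> 2) → phonotactically illegal
/sid.mal/ — σ1 onset /s/, coda /d/ ok; σ2 onset /m/, coda /l/ ok → phonotactically legal

/sid.mal/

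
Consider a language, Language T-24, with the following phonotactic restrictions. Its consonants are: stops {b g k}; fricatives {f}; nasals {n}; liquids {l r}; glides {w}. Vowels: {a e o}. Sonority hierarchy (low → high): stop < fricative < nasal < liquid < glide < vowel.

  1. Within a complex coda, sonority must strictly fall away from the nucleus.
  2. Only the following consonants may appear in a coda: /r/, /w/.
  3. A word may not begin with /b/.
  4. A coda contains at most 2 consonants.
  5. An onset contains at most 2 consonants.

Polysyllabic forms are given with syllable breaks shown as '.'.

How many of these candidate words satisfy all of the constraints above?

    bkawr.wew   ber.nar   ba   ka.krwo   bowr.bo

bkawr.wew — violates constraint 3: word begins with /b/ → illicit
ber.nar — violates constraint 3: word begins with /b/ → illicit
ba — violates constraint 3: word begins with /b/ → illicit
ka.krwo — violates constraint 5: syllable 2 onset /krw/ has 3 consonants (> 2) → illicit
bowr.bo — violates constraint 3: word begins with /b/ → illicit
No form is licit → 0.

0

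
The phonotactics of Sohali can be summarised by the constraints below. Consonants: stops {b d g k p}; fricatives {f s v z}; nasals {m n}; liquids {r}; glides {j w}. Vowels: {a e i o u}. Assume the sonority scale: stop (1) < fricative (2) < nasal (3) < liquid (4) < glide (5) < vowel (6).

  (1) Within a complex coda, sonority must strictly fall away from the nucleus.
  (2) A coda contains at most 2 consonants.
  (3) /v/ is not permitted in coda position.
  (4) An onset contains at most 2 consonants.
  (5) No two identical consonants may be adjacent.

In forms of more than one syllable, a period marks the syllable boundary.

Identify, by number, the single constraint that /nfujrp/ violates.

2

/nfujrp/: syllable 1 coda /jrp/ has 3 consonants (> 2).
This is a violation of constraint 2: "A coda contains at most 2 consonants."
The remaining constraints (1, 3, 4, 5) are satisfied.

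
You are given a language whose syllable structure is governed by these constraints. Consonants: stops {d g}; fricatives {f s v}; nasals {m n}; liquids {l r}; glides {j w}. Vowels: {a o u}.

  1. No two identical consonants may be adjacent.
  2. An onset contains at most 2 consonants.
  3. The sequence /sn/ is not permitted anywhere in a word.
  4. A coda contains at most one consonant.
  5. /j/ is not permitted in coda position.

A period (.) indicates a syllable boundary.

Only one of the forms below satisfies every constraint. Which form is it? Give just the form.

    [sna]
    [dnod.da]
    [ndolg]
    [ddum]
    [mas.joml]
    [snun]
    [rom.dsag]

[sna] — violates constraint 3: contains banned sequence /sn/ → ill-formed
[dnod.da] — violates constraint 1: adjacent identical consonants /dd/ → ill-formed
[ndolg] — violates constraint 4: syllable 1 coda /lg/ has 2 consonants (> 1) → ill-formed
[ddum] — violates constraint 1: adjacent identical consonants /dd/ → ill-formed
[mas.joml] — violates constraint 4: syllable 2 coda /ml/ has 2 consonants (> 1) → ill-formed
[snun] — violates constraint 3: contains banned sequence /sn/ → ill-formed
[rom.dsag] — σ1 onset /r/, coda /m/ ok; σ2 onset /ds/ (2C), coda /g/ ok → well-formed

[rom.dsag]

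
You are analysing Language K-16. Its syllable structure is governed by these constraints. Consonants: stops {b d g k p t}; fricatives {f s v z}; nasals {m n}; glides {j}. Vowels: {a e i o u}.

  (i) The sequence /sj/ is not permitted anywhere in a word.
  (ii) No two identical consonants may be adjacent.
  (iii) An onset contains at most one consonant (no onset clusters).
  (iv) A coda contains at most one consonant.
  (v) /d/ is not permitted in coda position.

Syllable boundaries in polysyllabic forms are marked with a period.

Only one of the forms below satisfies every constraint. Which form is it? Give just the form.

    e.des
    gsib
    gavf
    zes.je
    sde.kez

e.des

e.des — σ1 onset /∅/, coda /∅/ ok; σ2 onset /d/, coda /s/ ok → phonotactically legal
gsib — violates constraint (iii): syllable 1 onset /gs/ has 2 consonants (> 1) → phonotactically illegal
gavf — violates constraint (iv): syllable 1 coda /vf/ has 2 consonants (> 1) → phonotactically illegal
zes.je — violates constraint (i): contains banned sequence /sj/ → phonotactically illegal
sde.kez — violates constraint (iii): syllable 1 onset /sd/ has 2 consonants (> 1) → phonotactically illegal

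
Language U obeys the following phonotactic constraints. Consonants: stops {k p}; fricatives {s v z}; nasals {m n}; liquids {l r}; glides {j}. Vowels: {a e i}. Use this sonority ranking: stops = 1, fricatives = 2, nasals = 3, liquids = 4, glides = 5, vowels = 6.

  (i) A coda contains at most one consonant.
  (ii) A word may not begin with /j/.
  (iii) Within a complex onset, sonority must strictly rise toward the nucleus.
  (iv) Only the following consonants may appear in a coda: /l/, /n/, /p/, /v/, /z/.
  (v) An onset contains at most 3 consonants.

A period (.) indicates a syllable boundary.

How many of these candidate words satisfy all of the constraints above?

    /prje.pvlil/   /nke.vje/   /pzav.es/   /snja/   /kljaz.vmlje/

/prje.pvlil/ — σ1 onset /prj/ (1→4→5 rises), coda /∅/ ok; σ2 onset /pvl/ (1→2→4 rises), coda /l/ ok → permitted
/nke.vje/ — violates constraint (iii): syllable 1 onset /nk/: /n/ (nasal, 3) → /k/ (stop, 1) does not rise → not permitted
/pzav.es/ — violates constraint (iv): syllable 2 coda contains /s/, which is not a licensed coda consonant → not permitted
/snja/ — σ1 onset /snj/ (2→3→5 rises), coda /∅/ ok → permitted
/kljaz.vmlje/ — violates constraint (v): syllable 2 onset /vmlj/ has 4 consonants (> 3) → not permitted
Permitted: /prje.pvlil/, /snja/ → 2.

2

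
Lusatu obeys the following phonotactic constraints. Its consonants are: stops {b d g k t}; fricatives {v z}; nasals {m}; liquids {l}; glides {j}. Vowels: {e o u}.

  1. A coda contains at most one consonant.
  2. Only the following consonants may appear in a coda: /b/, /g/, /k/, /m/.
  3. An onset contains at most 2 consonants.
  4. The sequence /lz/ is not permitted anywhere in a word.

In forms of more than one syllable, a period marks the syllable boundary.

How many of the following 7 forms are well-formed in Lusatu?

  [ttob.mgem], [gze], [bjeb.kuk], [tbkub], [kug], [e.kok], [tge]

6

[ttob.mgem] — σ1 onset /tt/ (2C), coda /b/ ok; σ2 onset /mg/ (2C), coda /m/ ok → well-formed
[gze] — σ1 onset /gz/ (2C), coda /∅/ ok → well-formed
[bjeb.kuk] — σ1 onset /bj/ (2C), coda /b/ ok; σ2 onset /k/, coda /k/ ok → well-formed
[tbkub] — violates constraint 3: syllable 1 onset /tbk/ has 3 consonants (> 2) → ill-formed
[kug] — σ1 onset /k/, coda /g/ ok → well-formed
[e.kok] — σ1 onset /∅/, coda /∅/ ok; σ2 onset /k/, coda /k/ ok → well-formed
[tge] — σ1 onset /tg/ (2C), coda /∅/ ok → well-formed
Well-formed: [ttob.mgem], [gze], [bjeb.kuk], [kug], [e.kok], [tge] → 6.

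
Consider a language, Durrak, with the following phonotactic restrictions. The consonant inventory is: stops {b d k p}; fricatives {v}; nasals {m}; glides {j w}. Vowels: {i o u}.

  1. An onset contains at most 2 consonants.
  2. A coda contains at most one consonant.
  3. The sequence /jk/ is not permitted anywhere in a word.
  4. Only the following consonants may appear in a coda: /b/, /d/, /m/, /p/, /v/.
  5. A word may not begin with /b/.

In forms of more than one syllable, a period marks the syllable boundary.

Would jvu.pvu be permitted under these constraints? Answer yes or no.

jvu.pvu — σ1 onset /jv/ (2C), coda /∅/ ok; σ2 onset /pv/ (2C), coda /∅/ ok → permitted

yes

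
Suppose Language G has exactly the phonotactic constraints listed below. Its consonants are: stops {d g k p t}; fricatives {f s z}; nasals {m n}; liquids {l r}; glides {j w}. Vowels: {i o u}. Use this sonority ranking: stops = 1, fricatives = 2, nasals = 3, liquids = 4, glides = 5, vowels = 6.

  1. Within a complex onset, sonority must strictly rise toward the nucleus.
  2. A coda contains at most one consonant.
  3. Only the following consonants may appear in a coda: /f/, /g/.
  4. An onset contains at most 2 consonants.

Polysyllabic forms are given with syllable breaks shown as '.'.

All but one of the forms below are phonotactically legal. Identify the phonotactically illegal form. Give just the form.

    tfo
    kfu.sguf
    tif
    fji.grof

kfu.sguf

tfo — σ1 onset /tf/ (1→2 rises), coda /∅/ ok → phonotactically legal
kfu.sguf — violates constraint 1: syllable 2 onset /sg/: /s/ (fricative, 2) → /g/ (stop, 1) does not rise → phonotactically illegal
tif — σ1 onset /t/, coda /f/ ok → phonotactically legal
fji.grof — σ1 onset /fj/ (2→5 rises), coda /∅/ ok; σ2 onset /gr/ (1→4 rises), coda /f/ ok → phonotactically legal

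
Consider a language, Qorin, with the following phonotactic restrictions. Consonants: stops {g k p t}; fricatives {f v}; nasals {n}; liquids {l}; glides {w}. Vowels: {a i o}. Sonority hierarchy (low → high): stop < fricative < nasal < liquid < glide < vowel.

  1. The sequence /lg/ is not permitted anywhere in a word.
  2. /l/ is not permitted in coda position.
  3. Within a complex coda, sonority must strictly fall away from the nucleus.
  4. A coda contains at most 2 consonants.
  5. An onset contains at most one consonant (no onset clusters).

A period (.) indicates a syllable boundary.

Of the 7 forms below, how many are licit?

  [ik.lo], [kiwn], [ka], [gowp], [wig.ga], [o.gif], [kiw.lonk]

7

[ik.lo] — σ1 onset /∅/, coda /k/ ok; σ2 onset /l/, coda /∅/ ok → licit
[kiwn] — σ1 onset /k/, coda /wn/ (5→3 falls) ok → licit
[ka] — σ1 onset /k/, coda /∅/ ok → licit
[gowp] — σ1 onset /g/, coda /wp/ (5→1 falls) ok → licit
[wig.ga] — σ1 onset /w/, coda /g/ ok; σ2 onset /g/, coda /∅/ ok → licit
[o.gif] — σ1 onset /∅/, coda /∅/ ok; σ2 onset /g/, coda /f/ ok → licit
[kiw.lonk] — σ1 onset /k/, coda /w/ ok; σ2 onset /l/, coda /nk/ (3→1 falls) ok → licit
Licit: [ik.lo], [kiwn], [ka], [gowp], [wig.ga], [o.gif], [kiw.lonk] → 7.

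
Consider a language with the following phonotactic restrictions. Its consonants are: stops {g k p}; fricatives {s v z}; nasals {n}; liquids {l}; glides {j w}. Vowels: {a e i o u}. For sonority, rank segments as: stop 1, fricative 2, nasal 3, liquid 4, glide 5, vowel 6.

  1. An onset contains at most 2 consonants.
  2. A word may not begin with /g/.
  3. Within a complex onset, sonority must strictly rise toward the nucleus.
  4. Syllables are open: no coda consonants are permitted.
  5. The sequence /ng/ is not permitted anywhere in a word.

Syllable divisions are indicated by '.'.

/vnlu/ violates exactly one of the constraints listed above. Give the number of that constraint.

/vnlu/: syllable 1 onset /vnl/ has 3 consonants (> 2).
This is a violation of constraint 1: "An onset contains at most 2 consonants."
The remaining constraints (2, 3, 4, 5) are satisfied.

1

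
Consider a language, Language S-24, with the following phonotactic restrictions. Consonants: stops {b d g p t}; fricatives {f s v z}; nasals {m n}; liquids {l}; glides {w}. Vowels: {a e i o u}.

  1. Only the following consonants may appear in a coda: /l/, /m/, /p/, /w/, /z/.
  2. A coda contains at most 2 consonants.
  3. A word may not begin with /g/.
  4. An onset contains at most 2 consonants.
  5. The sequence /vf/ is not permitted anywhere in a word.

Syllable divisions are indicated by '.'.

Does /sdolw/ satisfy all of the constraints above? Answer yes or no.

yes

/sdolw/ — σ1 onset /sd/ (2C), coda /lw/ (2C) ok → licit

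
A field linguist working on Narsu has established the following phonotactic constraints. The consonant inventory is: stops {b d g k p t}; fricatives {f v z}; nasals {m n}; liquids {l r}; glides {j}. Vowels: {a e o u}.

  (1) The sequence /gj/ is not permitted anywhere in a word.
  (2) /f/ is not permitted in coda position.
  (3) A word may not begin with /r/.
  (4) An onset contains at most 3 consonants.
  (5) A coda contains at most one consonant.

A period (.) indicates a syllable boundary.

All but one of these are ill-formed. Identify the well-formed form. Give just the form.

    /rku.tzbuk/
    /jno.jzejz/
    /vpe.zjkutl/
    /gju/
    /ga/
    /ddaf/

/ga/

/rku.tzbuk/ — violates constraint 3: word begins with /r/ → ill-formed
/jno.jzejz/ — violates constraint 5: syllable 2 coda /jz/ has 2 consonants (> 1) → ill-formed
/vpe.zjkutl/ — violates constraint 5: syllable 2 coda /tl/ has 2 consonants (> 1) → ill-formed
/gju/ — violates constraint 1: contains banned sequence /gj/ → ill-formed
/ga/ — σ1 onset /g/, coda /∅/ ok → well-formed
/ddaf/ — violates constraint 2: syllable 1 coda contains /f/ → ill-formed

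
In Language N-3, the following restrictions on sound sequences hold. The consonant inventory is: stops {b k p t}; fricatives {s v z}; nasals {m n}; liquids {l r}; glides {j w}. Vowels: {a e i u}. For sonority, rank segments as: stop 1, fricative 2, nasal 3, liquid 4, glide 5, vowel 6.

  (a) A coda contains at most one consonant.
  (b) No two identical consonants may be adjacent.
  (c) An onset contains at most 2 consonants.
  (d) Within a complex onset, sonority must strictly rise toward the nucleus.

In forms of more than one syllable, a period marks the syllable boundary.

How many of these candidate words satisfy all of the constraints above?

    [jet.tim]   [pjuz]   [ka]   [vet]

[jet.tim] — violates constraint (b): adjacent identical consonants /tt/ → not permitted
[pjuz] — σ1 onset /pj/ (1→5 rises), coda /z/ ok → permitted
[ka] — σ1 onset /k/, coda /∅/ ok → permitted
[vet] — σ1 onset /v/, coda /t/ ok → permitted
Permitted: [pjuz], [ka], [vet] → 3.

3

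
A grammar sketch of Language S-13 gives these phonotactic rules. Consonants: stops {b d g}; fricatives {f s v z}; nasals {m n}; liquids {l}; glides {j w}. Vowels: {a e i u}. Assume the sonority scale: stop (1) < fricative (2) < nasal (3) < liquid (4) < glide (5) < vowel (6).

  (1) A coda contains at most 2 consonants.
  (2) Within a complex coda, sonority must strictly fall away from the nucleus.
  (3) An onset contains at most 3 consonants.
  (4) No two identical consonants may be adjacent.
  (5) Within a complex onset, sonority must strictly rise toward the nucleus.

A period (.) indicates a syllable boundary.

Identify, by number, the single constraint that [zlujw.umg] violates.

[zlujw.umg]: syllable 1 coda /jw/: /j/ (glide, 5) → /w/ (glide, 5) does not fall.
This is a violation of constraint 2: "Within a complex coda, sonority must strictly fall away from the nucleus."
The remaining constraints (1, 3, 4, 5) are satisfied.

2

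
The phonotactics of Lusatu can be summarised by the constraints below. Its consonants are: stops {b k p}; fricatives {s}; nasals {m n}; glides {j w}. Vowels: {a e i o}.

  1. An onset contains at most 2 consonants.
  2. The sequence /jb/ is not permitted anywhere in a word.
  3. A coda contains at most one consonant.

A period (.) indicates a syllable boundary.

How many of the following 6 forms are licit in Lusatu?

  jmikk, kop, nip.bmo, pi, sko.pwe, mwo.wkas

5

jmikk — violates constraint 3: syllable 1 coda /kk/ has 2 consonants (> 1) → illicit
kop — σ1 onset /k/, coda /p/ ok → licit
nip.bmo — σ1 onset /n/, coda /p/ ok; σ2 onset /bm/ (2C), coda /∅/ ok → licit
pi — σ1 onset /p/, coda /∅/ ok → licit
sko.pwe — σ1 onset /sk/ (2C), coda /∅/ ok; σ2 onset /pw/ (2C), coda /∅/ ok → licit
mwo.wkas — σ1 onset /mw/ (2C), coda /∅/ ok; σ2 onset /wk/ (2C), coda /s/ ok → licit
Licit: kop, nip.bmo, pi, sko.pwe, mwo.wkas → 5.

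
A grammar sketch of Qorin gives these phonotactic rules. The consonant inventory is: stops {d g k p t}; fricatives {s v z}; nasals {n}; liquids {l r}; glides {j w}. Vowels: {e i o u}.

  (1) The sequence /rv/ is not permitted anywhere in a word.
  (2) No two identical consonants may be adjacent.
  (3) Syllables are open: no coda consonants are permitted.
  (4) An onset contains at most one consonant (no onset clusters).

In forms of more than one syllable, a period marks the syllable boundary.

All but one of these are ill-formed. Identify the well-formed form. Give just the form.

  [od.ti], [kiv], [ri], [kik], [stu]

[ri]

[od.ti] — violates constraint 3: syllable 1 coda /d/ has 1 consonant (> 0) → ill-formed
[kiv] — violates constraint 3: syllable 1 coda /v/ has 1 consonant (> 0) → ill-formed
[ri] — σ1 onset /r/, coda /∅/ ok → well-formed
[kik] — violates constraint 3: syllable 1 coda /k/ has 1 consonant (> 0) → ill-formed
[stu] — violates constraint 4: syllable 1 onset /st/ has 2 consonants (> 1) → ill-formed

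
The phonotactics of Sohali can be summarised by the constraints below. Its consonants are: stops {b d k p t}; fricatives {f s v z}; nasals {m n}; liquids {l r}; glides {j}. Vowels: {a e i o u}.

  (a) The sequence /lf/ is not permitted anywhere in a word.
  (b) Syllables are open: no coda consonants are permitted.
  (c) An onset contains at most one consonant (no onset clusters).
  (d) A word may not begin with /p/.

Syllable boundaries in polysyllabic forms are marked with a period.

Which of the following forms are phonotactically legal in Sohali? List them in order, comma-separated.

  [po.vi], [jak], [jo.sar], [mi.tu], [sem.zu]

[po.vi] — violates constraint (d): word begins with /p/ → phonotactically illegal
[jak] — violates constraint (b): syllable 1 coda /k/ has 1 consonant (> 0) → phonotactically illegal
[jo.sar] — violates constraint (b): syllable 2 coda /r/ has 1 consonant (> 0) → phonotactically illegal
[mi.tu] — σ1 onset /m/, coda /∅/ ok; σ2 onset /t/, coda /∅/ ok → phonotactically legal
[sem.zu] — violates constraint (b): syllable 1 coda /m/ has 1 consonant (> 0) → phonotactically illegal

[mi.tu]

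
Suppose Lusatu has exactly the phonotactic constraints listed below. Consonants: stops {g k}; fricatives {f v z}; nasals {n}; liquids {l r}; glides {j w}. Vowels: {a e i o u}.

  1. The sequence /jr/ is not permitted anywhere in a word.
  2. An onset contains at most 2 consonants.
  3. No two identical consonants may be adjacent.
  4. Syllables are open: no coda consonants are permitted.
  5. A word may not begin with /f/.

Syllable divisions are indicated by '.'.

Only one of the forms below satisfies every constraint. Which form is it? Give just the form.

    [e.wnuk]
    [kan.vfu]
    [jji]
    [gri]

[e.wnuk] — violates constraint 4: syllable 2 coda /k/ has 1 consonant (> 0) → illicit
[kan.vfu] — violates constraint 4: syllable 1 coda /n/ has 1 consonant (> 0) → illicit
[jji] — violates constraint 3: adjacent identical consonants /jj/ → illicit
[gri] — σ1 onset /gr/ (2C), coda /∅/ ok → licit

[gri]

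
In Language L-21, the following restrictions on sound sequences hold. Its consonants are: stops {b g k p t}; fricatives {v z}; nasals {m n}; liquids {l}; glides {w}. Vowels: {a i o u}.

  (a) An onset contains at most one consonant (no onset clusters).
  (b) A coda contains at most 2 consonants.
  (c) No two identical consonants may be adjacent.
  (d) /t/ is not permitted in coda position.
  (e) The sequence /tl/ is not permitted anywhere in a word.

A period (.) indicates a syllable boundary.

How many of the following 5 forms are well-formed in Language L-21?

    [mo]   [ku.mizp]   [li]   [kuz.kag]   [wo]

[mo] — σ1 onset /m/, coda /∅/ ok → well-formed
[ku.mizp] — σ1 onset /k/, coda /∅/ ok; σ2 onset /m/, coda /zp/ (2C) ok → well-formed
[li] — σ1 onset /l/, coda /∅/ ok → well-formed
[kuz.kag] — σ1 onset /k/, coda /z/ ok; σ2 onset /k/, coda /g/ ok → well-formed
[wo] — σ1 onset /w/, coda /∅/ ok → well-formed
Well-formed: [mo], [ku.mizp], [li], [kuz.kag], [wo] → 5.

5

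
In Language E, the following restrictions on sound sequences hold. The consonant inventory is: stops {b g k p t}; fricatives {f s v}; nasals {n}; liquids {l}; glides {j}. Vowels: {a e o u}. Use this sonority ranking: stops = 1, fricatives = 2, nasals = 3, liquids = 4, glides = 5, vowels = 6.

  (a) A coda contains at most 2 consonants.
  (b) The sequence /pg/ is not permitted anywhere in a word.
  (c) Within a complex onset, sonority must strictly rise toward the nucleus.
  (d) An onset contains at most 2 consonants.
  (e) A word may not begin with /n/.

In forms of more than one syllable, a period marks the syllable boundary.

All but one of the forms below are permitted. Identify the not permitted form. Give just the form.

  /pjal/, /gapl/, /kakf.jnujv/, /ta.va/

/kakf.jnujv/

/pjal/ — σ1 onset /pj/ (1→5 rises), coda /l/ ok → permitted
/gapl/ — σ1 onset /g/, coda /pl/ (2C) ok → permitted
/kakf.jnujv/ — violates constraint (c): syllable 2 onset /jn/: /j/ (glide, 5) → /n/ (nasal, 3) does not rise → not permitted
/ta.va/ — σ1 onset /t/, coda /∅/ ok; σ2 onset /v/, coda /∅/ ok → permitted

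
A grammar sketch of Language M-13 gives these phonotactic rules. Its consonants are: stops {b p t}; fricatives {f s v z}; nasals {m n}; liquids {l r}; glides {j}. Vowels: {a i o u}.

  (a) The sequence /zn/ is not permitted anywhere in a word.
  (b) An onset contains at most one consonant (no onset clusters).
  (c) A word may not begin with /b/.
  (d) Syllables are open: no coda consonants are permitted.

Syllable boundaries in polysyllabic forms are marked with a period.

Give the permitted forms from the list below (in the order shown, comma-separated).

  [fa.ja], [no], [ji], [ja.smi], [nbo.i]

[fa.ja], [no], [ji]

[fa.ja] — σ1 onset /f/, coda /∅/ ok; σ2 onset /j/, coda /∅/ ok → permitted
[no] — σ1 onset /n/, coda /∅/ ok → permitted
[ji] — σ1 onset /j/, coda /∅/ ok → permitted
[ja.smi] — violates constraint (b): syllable 2 onset /sm/ has 2 consonants (> 1) → not permitted
[nbo.i] — violates constraint (b): syllable 1 onset /nb/ has 2 consonants (> 1) → not permitted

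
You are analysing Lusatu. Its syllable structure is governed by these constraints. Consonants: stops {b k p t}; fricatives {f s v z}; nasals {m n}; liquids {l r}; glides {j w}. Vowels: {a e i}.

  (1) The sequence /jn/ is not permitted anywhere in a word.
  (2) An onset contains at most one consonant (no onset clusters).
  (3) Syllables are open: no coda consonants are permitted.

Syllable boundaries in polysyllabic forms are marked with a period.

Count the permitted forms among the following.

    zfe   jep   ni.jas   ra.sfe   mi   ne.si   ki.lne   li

3

zfe — violates constraint 2: syllable 1 onset /zf/ has 2 consonants (> 1) → not permitted
jep — violates constraint 3: syllable 1 coda /p/ has 1 consonant (> 0) → not permitted
ni.jas — violates constraint 3: syllable 2 coda /s/ has 1 consonant (> 0) → not permitted
ra.sfe — violates constraint 2: syllable 2 onset /sf/ has 2 consonants (> 1) → not permitted
mi — σ1 onset /m/, coda /∅/ ok → permitted
ne.si — σ1 onset /n/, coda /∅/ ok; σ2 onset /s/, coda /∅/ ok → permitted
ki.lne — violates constraint 2: syllable 2 onset /ln/ has 2 consonants (> 1) → not permitted
li — σ1 onset /l/, coda /∅/ ok → permitted
Permitted: mi, ne.si, li → 3.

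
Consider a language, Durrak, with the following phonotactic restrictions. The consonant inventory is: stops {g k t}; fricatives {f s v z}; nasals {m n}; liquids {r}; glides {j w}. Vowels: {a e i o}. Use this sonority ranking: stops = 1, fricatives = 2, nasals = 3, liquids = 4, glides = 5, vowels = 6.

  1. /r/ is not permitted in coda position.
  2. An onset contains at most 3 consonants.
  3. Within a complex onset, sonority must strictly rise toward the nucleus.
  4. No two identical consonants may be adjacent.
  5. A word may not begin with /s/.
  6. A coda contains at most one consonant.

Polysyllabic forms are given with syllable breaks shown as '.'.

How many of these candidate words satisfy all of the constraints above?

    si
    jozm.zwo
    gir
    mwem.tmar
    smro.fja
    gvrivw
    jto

si — violates constraint 5: word begins with /s/ → not permitted
jozm.zwo — violates constraint 6: syllable 1 coda /zm/ has 2 consonants (> 1) → not permitted
gir — violates constraint 1: syllable 1 coda contains /r/ → not permitted
mwem.tmar — violates constraint 1: syllable 2 coda contains /r/ → not permitted
smro.fja — violates constraint 5: word begins with /s/ → not permitted
gvrivw — violates constraint 6: syllable 1 coda /vw/ has 2 consonants (> 1) → not permitted
jto — violates constraint 3: syllable 1 onset /jt/: /j/ (glide, 5) → /t/ (stop, 1) does not rise → not permitted
No form is permitted → 0.

0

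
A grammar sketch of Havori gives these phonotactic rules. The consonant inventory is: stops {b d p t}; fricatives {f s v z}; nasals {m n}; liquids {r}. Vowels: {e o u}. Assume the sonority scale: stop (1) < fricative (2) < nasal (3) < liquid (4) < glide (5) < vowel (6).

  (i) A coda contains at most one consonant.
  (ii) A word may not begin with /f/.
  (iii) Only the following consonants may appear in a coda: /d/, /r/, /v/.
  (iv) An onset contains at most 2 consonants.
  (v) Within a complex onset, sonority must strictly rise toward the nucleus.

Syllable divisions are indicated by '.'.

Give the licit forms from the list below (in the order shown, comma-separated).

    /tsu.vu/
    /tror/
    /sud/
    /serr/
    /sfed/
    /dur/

/tsu.vu/, /tror/, /sud/, /dur/

/tsu.vu/ — σ1 onset /ts/ (1→2 rises), coda /∅/ ok; σ2 onset /v/, coda /∅/ ok → licit
/tror/ — σ1 onset /tr/ (1→4 rises), coda /r/ ok → licit
/sud/ — σ1 onset /s/, coda /d/ ok → licit
/serr/ — violates constraint (i): syllable 1 coda /rr/ has 2 consonants (> 1) → illicit
/sfed/ — violates constraint (v): syllable 1 onset /sf/: /s/ (fricative, 2) → /f/ (fricative, 2) does not rise → illicit
/dur/ — σ1 onset /d/, coda /r/ ok → licit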